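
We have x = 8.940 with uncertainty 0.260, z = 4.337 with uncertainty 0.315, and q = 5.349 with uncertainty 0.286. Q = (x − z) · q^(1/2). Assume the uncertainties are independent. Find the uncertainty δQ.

0.987

Let u = x − z = 4.603. δu = √(δx² + δz²) = √(0.0676 + 0.0992) = 0.408, so δu/u = 0.0887.
Q is then a monomial in u, q:
δQ/Q = √((δu/u)² + (½·δq/q)²) = √(0.00787 + 0.000715) = 0.0927
Q = 10.65, so δQ = 0.0927 × 10.65 = 0.987.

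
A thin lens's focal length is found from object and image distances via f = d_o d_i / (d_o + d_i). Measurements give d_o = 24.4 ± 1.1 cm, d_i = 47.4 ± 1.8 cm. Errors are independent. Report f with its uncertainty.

16.1 ± 0.523 cm

∂f/∂d_o = (d_i/(d_o+d_i))² = 0.436;  ∂f/∂d_i = (d_o/(d_o+d_i))² = 0.115
δf = √((∂f/∂d_o · δd_o)² + (∂f/∂d_i · δd_i)²) = √(0.230 + 0.0432) = 0.523 cm
f = 16.1 cm.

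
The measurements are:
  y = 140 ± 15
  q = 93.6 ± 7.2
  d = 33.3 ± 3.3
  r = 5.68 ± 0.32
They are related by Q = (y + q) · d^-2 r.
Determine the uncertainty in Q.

0.261

Let u = y + q = 234. δu = √(δy² + δq²) = √(225 + 51.8) = 16.6, so δu/u = 0.0712.
Q is then a monomial in u, d, r:
δQ/Q = √((δu/u)² + (-2·δd/d)² + (1·δr/r)²) = √(0.00507 + 0.0393 + 0.00317) = 0.218
Q = 1.20, so δQ = 0.218 × 1.20 = 0.261.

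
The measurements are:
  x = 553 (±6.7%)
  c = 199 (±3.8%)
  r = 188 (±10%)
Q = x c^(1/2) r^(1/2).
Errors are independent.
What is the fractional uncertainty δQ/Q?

For a monomial Q ∝ x, c^(1/2), r^(1/2), fractional errors add in quadrature:
  (1·δx/x)² = (1×0.0670)² = 0.00449;  (½·δc/c)² = (0.5×0.0380)² = 0.000361;  (½·δr/r)² = (0.5×0.100)² = 0.00250
δQ/Q = √(0.00735) = 0.0857

0.0857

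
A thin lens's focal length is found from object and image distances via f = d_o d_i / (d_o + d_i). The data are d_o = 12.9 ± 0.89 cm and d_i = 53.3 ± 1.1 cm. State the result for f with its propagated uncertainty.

∂f/∂d_o = (d_i/(d_o+d_i))² = 0.648;  ∂f/∂d_i = (d_o/(d_o+d_i))² = 0.0380
δf = √((∂f/∂d_o · δd_o)² + (∂f/∂d_i · δd_i)²) = √(0.333 + 0.00174) = 0.578 cm
f = 10.4 cm.

10.4 ± 0.578 cm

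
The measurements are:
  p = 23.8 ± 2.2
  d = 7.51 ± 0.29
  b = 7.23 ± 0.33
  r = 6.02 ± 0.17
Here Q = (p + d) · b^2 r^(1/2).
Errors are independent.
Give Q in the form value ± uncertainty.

Let u = p + d = 31.3. δu = √(δp² + δd²) = √(4.84 + 0.0841) = 2.22, so δu/u = 0.0709.
Q is then a monomial in u, b, r:
δQ/Q = √((δu/u)² + (2·δb/b)² + (½·δr/r)²) = √(0.00502 + 0.00833 + 0.000199) = 0.116
Q = 4020, so δQ = 0.116 × 4020 = 468.

4020 ± 468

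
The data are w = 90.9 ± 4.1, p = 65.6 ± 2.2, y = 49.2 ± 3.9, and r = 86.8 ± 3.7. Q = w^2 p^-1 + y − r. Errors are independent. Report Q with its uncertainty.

Let h = w^2·p^-1 = 126. δh/h = √((2·δw/w)² + (-1·δp/p)²) = √(0.00814 + 0.00112) = 0.0962, so δh = 12.1.
Q = h + y − r: δQ = √(δh² + δy² + δr²) = √(147 + 15.2 + 13.7) = 13.3
Q = 88.4.

88.4 ± 13.3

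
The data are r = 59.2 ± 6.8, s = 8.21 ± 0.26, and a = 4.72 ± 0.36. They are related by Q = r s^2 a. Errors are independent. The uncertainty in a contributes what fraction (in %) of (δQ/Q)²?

(δQ/Q)² = (1·δr/r)² + (2·δs/s)² + (1·δa/a)²
  r term: (1×0.115)² = 0.0132
  s term: (2×0.0317)² = 0.00401
  a term: (1×0.0763)² = 0.00582
Total = 0.0230. Share from a = 0.00582/0.0230 = 0.253.

25.3%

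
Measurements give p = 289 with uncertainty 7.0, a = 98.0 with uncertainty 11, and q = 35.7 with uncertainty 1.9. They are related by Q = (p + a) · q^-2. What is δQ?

Let u = p + a = 387. δu = √(δp² + δa²) = √(49.0 + 121) = 13.0, so δu/u = 0.0337.
Q is then a monomial in u, q:
δQ/Q = √((δu/u)² + (-2·δq/q)²) = √(0.00114 + 0.0113) = 0.112
Q = 0.304, so δQ = 0.112 × 0.304 = 0.0339.

0.0339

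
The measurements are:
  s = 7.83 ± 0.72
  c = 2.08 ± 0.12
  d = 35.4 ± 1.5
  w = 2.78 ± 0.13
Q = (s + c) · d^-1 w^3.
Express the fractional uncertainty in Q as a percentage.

Let u = s + c = 9.91. δu = √(δs² + δc²) = √(0.518 + 0.0144) = 0.730, so δu/u = 0.0737.
Q is then a monomial in u, d, w:
δQ/Q = √((δu/u)² + (-1·δd/d)² + (3·δw/w)²) = √(0.00543 + 0.00180 + 0.0197) = 0.164

16.4%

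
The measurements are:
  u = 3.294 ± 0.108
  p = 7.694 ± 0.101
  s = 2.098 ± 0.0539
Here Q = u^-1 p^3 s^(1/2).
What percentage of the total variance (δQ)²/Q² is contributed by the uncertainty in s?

(δQ/Q)² = (-1·δu/u)² + (3·δp/p)² + (½·δs/s)²
  u term: (-1×0.0328)² = 0.00107
  p term: (3×0.0131)² = 0.00155
  s term: (0.5×0.0257)² = 0.000165
Total = 0.00279. Share from s = 0.000165/0.00279 = 0.0591.

5.91%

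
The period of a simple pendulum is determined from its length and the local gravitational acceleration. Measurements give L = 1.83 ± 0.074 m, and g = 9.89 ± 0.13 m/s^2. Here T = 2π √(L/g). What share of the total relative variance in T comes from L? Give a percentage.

90.4%

(δT/T)² = (½·δL/L)² + (−½·δg/g)²
  L term: (0.5×0.0404)² = 0.000409
  g term: (-0.5×0.0131)² = 4.32e-05
Total = 0.000452. Share from L = 0.000409/0.000452 = 0.904.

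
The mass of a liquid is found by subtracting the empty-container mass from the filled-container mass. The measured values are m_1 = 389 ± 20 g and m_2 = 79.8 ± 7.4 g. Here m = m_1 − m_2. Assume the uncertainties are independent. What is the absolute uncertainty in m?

m is a linear combination, so absolute uncertainties add in quadrature:
  (δm_1)² = 400;  (δm_2)² = 54.8
δm = √(455) = 21.3 g

21.3 g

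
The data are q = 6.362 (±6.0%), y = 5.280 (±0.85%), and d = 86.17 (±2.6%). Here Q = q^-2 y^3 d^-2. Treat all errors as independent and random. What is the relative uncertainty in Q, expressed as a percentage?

Q is a product of powers, so relative uncertainties combine in quadrature:
  (-2·δq/q)² = (-2×0.0600)² = 0.0144;  (3·δy/y)² = (3×0.00850)² = 0.000650;  (-2·δd/d)² = (-2×0.0260)² = 0.00270
δQ/Q = √(0.0178) = 0.133

13.3%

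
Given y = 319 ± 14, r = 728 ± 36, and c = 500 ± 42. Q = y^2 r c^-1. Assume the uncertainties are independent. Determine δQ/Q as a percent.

13.1%

Q is a product of powers, so relative uncertainties combine in quadrature:
  (2·δy/y)² = (2×0.0439)² = 0.00770;  (1·δr/r)² = (1×0.0495)² = 0.00245;  (-1·δc/c)² = (-1×0.0840)² = 0.00706
δQ/Q = √(0.0172) = 0.131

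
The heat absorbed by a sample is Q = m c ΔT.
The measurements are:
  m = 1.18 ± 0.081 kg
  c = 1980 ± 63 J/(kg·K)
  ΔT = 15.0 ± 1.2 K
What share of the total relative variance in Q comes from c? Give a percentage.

(δQ/Q)² = (1·δm/m)² + (1·δc/c)² + (1·δΔT/ΔT)²
  m term: (1×0.0686)² = 0.00471
  c term: (1×0.0318)² = 0.00101
  ΔT term: (1×0.0800)² = 0.00640
Total = 0.0121. Share from c = 0.00101/0.0121 = 0.0835.

8.35%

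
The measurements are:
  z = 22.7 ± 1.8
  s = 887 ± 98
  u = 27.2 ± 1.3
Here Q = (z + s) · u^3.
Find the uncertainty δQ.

3.28e+06

Let w = z + s = 910. δw = √(δz² + δs²) = √(3.24 + 9600) = 98.0, so δw/w = 0.108.
Q is then a monomial in w, u:
δQ/Q = √((δw/w)² + (3·δu/u)²) = √(0.0116 + 0.0206) = 0.179
Q = 1.83e+07, so δQ = 0.179 × 1.83e+07 = 3.28e+06.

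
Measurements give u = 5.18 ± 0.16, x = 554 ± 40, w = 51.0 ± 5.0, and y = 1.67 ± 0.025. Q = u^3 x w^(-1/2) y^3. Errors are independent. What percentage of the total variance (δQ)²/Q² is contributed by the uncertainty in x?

(δQ/Q)² = (3·δu/u)² + (1·δx/x)² + (−½·δw/w)² + (3·δy/y)²
  u term: (3×0.0309)² = 0.00859
  x term: (1×0.0722)² = 0.00521
  w term: (-0.5×0.0980)² = 0.00240
  y term: (3×0.0150)² = 0.00202
Total = 0.0182. Share from x = 0.00521/0.0182 = 0.286.

28.6%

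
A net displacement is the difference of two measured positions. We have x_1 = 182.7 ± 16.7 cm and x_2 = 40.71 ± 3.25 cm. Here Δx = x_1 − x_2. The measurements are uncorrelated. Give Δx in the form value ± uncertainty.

Sums and differences: (δΔx)² = Σ (cᵢ δxᵢ)².
  (δx_1)² = 279;  (δx_2)² = 10.6
δΔx = √(289) = 17.0 cm
Δx = 142.0 cm.

142.0 ± 17.0 cm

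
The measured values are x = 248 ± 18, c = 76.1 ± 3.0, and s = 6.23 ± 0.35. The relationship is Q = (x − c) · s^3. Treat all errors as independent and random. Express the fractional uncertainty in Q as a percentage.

19.9%

Let u = x − c = 172. δu = √(δx² + δc²) = √(324 + 9.00) = 18.2, so δu/u = 0.106.
Q is then a monomial in u, s:
δQ/Q = √((δu/u)² + (3·δs/s)²) = √(0.0113 + 0.0284) = 0.199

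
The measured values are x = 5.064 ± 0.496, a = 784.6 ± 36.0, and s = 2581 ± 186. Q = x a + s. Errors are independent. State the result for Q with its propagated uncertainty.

6554 ± 468

Let p = x·a = 3973. δp/p = √((1·δx/x)² + (1·δa/a)²) = √(0.00959 + 0.00211) = 0.108, so δp = 430.
Q = p + s: δQ = √(δp² + δs²) = √(1.85e+05 + 34600) = 468
Q = 6554.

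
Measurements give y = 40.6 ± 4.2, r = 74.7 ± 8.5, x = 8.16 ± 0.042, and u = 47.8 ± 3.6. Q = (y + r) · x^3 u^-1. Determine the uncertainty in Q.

148

Let w = y + r = 115. δw = √(δy² + δr²) = √(17.6 + 72.2) = 9.48, so δw/w = 0.0822.
Q is then a monomial in w, x, u:
δQ/Q = √((δw/w)² + (3·δx/x)² + (-1·δu/u)²) = √(0.00676 + 0.000238 + 0.00567) = 0.113
Q = 1310, so δQ = 0.113 × 1310 = 148.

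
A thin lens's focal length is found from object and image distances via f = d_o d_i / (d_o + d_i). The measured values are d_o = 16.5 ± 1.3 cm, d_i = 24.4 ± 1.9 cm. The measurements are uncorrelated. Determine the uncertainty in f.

0.556 cm

∂f/∂d_o = (d_i/(d_o+d_i))² = 0.356;  ∂f/∂d_i = (d_o/(d_o+d_i))² = 0.163
δf = √((∂f/∂d_o · δd_o)² + (∂f/∂d_i · δd_i)²) = √(0.214 + 0.0956) = 0.556 cm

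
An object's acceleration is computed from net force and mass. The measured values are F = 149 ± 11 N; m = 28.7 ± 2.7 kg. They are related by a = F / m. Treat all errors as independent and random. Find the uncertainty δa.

Each factor contributes (exponent × relative error)² to (δa/a)²:
  (1·δF/F)² = (1×0.0738)² = 0.00545;  (-1·δm/m)² = (-1×0.0941)² = 0.00885
δa/a = √(0.0143) = 0.120
a = 5.19 m/s^2, so δa = 0.120 × 5.19 = 0.621 m/s^2.

0.621 m/s^2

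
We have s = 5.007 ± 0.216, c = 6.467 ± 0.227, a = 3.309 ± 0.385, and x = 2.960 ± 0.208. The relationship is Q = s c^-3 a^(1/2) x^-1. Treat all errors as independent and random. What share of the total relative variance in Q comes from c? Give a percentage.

52.1%

(δQ/Q)² = (1·δs/s)² + (-3·δc/c)² + (½·δa/a)² + (-1·δx/x)²
  s term: (1×0.0431)² = 0.00186
  c term: (-3×0.0351)² = 0.0111
  a term: (0.5×0.116)² = 0.00338
  x term: (-1×0.0703)² = 0.00494
Total = 0.0213. Share from c = 0.0111/0.0213 = 0.521.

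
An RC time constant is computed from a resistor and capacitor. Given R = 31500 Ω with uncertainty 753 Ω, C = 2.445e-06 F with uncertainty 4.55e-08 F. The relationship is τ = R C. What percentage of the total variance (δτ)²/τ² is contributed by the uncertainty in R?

(δτ/τ)² = (1·δR/R)² + (1·δC/C)²
  R term: (1×0.0239)² = 0.000571
  C term: (1×0.0186)² = 0.000346
Total = 0.000918. Share from R = 0.000571/0.000918 = 0.623.

62.3%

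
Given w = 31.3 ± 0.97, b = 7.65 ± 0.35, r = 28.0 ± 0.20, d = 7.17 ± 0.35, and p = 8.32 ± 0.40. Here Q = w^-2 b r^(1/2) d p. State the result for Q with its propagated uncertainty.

2.46 ± 0.254

Relative error in a monomial: (δQ/Q)² = Σ (nᵢ · δxᵢ/xᵢ)².
  (-2·δw/w)² = (-2×0.0310)² = 0.00384;  (1·δb/b)² = (1×0.0458)² = 0.00209;  (½·δr/r)² = (0.5×0.00714)² = 1.28e-05;  (1·δd/d)² = (1×0.0488)² = 0.00238;  (1·δp/p)² = (1×0.0481)² = 0.00231
δQ/Q = √(0.0106) = 0.103
Q = 2.46, so δQ = 0.103 × 2.46 = 0.254.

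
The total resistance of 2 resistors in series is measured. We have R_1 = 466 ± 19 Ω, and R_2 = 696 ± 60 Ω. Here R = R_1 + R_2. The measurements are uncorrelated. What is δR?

62.9 Ω

Each term contributes (cᵢ δxᵢ)² to (δR)²:
  (δR_1)² = 361;  (δR_2)² = 3600
δR = √(3960) = 62.9 Ω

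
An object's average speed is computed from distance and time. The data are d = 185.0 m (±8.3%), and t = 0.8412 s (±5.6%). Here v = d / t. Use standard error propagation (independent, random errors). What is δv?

22.0 m/s

Products/powers → add relative errors in quadrature, weighted by exponent:
  (1·δd/d)² = (1×0.0830)² = 0.00689;  (-1·δt/t)² = (-1×0.0560)² = 0.00314
δv/v = √(0.0100) = 0.100
v = 219.9 m/s, so δv = 0.100 × 219.9 = 22.0 m/s.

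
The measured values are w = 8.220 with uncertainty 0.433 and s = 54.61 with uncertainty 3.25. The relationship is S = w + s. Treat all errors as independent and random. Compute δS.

Each term contributes (cᵢ δxᵢ)² to (δS)²:
  (δw)² = 0.187;  (δs)² = 10.6
δS = √(10.7) = 3.28

3.28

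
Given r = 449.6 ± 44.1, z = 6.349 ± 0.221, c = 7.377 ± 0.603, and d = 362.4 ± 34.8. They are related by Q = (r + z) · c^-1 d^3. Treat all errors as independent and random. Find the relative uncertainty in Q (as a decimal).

0.315

Let u = r + z = 455.9. δu = √(δr² + δz²) = √(1940 + 0.0488) = 44.1, so δu/u = 0.0967.
Q is then a monomial in u, c, d:
δQ/Q = √((δu/u)² + (-1·δc/c)² + (3·δd/d)²) = √(0.00936 + 0.00668 + 0.0830) = 0.315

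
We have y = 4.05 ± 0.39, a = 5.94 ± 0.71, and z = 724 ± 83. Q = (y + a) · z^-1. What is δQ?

0.00194

Let u = y + a = 9.99. δu = √(δy² + δa²) = √(0.152 + 0.504) = 0.810, so δu/u = 0.0811.
Q is then a monomial in u, z:
δQ/Q = √((δu/u)² + (-1·δz/z)²) = √(0.00658 + 0.0131) = 0.140
Q = 0.0138, so δQ = 0.140 × 0.0138 = 0.00194.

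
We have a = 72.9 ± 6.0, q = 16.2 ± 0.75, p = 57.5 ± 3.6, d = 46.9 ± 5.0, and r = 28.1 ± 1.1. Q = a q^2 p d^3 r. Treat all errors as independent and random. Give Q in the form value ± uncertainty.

Products/powers → add relative errors in quadrature, weighted by exponent:
  (1·δa/a)² = (1×0.0823)² = 0.00677;  (2·δq/q)² = (2×0.0463)² = 0.00857;  (1·δp/p)² = (1×0.0626)² = 0.00392;  (3·δd/d)² = (3×0.107)² = 0.102;  (1·δr/r)² = (1×0.0391)² = 0.00153
δQ/Q = √(0.123) = 0.351
Q = 3.19e+12, so δQ = 0.351 × 3.19e+12 = 1.12e+12.

(3.19 ± 1.12) × 10^12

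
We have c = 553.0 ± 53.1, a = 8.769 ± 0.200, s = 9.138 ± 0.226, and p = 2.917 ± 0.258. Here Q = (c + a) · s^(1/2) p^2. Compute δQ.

Let u = c + a = 561.8. δu = √(δc² + δa²) = √(2820 + 0.0400) = 53.1, so δu/u = 0.0945.
Q is then a monomial in u, s, p:
δQ/Q = √((δu/u)² + (½·δs/s)² + (2·δp/p)²) = √(0.00893 + 0.000153 + 0.0313) = 0.201
Q = 14450, so δQ = 0.201 × 14450 = 2900.

2900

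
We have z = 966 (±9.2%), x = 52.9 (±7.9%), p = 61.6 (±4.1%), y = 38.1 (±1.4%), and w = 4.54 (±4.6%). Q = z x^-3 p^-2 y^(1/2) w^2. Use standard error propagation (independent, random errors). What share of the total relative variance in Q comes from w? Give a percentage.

10.6%

(δQ/Q)² = (1·δz/z)² + (-3·δx/x)² + (-2·δp/p)² + (½·δy/y)² + (2·δw/w)²
  z term: (1×0.0920)² = 0.00846
  x term: (-3×0.0790)² = 0.0562
  p term: (-2×0.0410)² = 0.00672
  y term: (0.5×0.0140)² = 4.9e-05
  w term: (2×0.0460)² = 0.00846
Total = 0.0799. Share from w = 0.00846/0.0799 = 0.106.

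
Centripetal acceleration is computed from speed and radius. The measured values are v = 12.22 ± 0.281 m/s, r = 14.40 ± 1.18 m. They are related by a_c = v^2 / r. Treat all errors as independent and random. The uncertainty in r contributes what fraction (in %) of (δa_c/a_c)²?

76.0%

(δa_c/a_c)² = (2·δv/v)² + (-1·δr/r)²
  v term: (2×0.0230)² = 0.00212
  r term: (-1×0.0819)² = 0.00671
Total = 0.00883. Share from r = 0.00671/0.00883 = 0.760.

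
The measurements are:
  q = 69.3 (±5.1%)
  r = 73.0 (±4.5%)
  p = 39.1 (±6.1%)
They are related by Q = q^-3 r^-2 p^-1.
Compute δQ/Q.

Each factor contributes (exponent × relative error)² to (δQ/Q)²:
  (-3·δq/q)² = (-3×0.0510)² = 0.0234;  (-2·δr/r)² = (-2×0.0450)² = 0.00810;  (-1·δp/p)² = (-1×0.0610)² = 0.00372
δQ/Q = √(0.0352) = 0.188

0.188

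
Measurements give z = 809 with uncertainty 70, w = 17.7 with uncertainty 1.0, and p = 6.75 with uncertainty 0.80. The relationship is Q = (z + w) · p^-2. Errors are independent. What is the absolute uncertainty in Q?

Let u = z + w = 827. δu = √(δz² + δw²) = √(4900 + 1.00) = 70.0, so δu/u = 0.0847.
Q is then a monomial in u, p:
δQ/Q = √((δu/u)² + (-2·δp/p)²) = √(0.00717 + 0.0562) = 0.252
Q = 18.1, so δQ = 0.252 × 18.1 = 4.57.

4.57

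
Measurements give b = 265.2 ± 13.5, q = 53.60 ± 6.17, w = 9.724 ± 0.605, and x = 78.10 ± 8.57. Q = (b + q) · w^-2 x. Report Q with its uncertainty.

Let u = b + q = 318.8. δu = √(δb² + δq²) = √(182 + 38.1) = 14.8, so δu/u = 0.0466.
Q is then a monomial in u, w, x:
δQ/Q = √((δu/u)² + (-2·δw/w)² + (1·δx/x)²) = √(0.00217 + 0.0155 + 0.0120) = 0.172
Q = 263.3, so δQ = 0.172 × 263.3 = 45.4.

263.3 ± 45.4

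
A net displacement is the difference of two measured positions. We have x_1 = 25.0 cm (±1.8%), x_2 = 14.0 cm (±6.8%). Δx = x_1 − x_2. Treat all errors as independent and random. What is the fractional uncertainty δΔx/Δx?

0.0957

Sums and differences: (δΔx)² = Σ (cᵢ δxᵢ)².
  (δx_1)² = 0.203;  (δx_2)² = 0.906
δΔx = √(1.11) = 1.05 cm
Δx = 11.0 cm, so δΔx/Δx = 1.05/11.0 = 0.0957.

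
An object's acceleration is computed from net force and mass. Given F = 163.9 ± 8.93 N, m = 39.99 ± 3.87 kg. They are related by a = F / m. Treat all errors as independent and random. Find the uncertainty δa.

0.455 m/s^2

Relative error in a monomial: (δa/a)² = Σ (nᵢ · δxᵢ/xᵢ)².
  (1·δF/F)² = (1×0.0545)² = 0.00297;  (-1·δm/m)² = (-1×0.0968)² = 0.00937
δa/a = √(0.0123) = 0.111
a = 4.099 m/s^2, so δa = 0.111 × 4.099 = 0.455 m/s^2.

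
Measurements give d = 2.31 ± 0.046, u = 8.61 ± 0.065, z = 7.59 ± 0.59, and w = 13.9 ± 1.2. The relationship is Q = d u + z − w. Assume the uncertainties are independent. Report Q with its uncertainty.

13.6 ± 1.40

Let p = d·u = 19.9. δp/p = √((1·δd/d)² + (1·δu/u)²) = √(0.000397 + 5.7e-05) = 0.0213, so δp = 0.424.
Q = p + z − w: δQ = √(δp² + δz² + δw²) = √(0.179 + 0.348 + 1.44) = 1.40
Q = 13.6.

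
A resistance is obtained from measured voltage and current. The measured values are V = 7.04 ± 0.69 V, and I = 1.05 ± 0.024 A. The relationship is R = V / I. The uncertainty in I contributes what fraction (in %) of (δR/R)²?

(δR/R)² = (1·δV/V)² + (-1·δI/I)²
  V term: (1×0.0980)² = 0.00961
  I term: (-1×0.0229)² = 0.000522
Total = 0.0101. Share from I = 0.000522/0.0101 = 0.0516.

5.16%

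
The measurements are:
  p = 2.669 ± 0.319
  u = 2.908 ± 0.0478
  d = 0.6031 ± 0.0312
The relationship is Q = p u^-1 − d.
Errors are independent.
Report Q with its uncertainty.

0.3147 ± 0.115

Let w = p·u^-1 = 0.9178. δw/w = √((1·δp/p)² + (-1·δu/u)²) = √(0.0143 + 0.000270) = 0.121, so δw = 0.111.
Q = w − d: δQ = √(δw² + δd²) = √(0.0123 + 0.000973) = 0.115
Q = 0.3147.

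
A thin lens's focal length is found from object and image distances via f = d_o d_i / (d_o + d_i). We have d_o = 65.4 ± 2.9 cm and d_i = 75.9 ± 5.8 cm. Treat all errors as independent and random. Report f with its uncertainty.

∂f/∂d_o = (d_i/(d_o+d_i))² = 0.289;  ∂f/∂d_i = (d_o/(d_o+d_i))² = 0.214
δf = √((∂f/∂d_o · δd_o)² + (∂f/∂d_i · δd_i)²) = √(0.700 + 1.54) = 1.50 cm
f = 35.1 cm.

35.1 ± 1.50 cm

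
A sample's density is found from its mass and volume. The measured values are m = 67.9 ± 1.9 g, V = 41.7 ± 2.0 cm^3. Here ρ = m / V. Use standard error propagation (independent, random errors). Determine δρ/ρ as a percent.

5.55%

For a monomial ρ ∝ m, V^-1, fractional errors add in quadrature:
  (1·δm/m)² = (1×0.0280)² = 0.000783;  (-1·δV/V)² = (-1×0.0480)² = 0.00230
δρ/ρ = √(0.00308) = 0.0555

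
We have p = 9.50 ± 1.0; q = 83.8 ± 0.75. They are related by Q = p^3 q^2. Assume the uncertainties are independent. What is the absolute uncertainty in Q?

Relative error in a monomial: (δQ/Q)² = Σ (nᵢ · δxᵢ/xᵢ)².
  (3·δp/p)² = (3×0.105)² = 0.0997;  (2·δq/q)² = (2×0.00895)² = 0.000320
δQ/Q = √(0.100) = 0.316
Q = 6.02e+06, so δQ = 0.316 × 6.02e+06 = 1.9e+06.

1.9e+06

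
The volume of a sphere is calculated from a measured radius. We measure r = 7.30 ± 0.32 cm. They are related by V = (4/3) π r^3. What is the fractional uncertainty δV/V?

V ∝ r^3, so δV/V = |3| · δr/r = 3 × 0.0438 = 0.132.

0.132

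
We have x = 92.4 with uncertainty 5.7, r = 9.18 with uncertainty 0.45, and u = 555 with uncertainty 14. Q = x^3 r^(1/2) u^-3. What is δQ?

0.00282

Since Q is a product/quotient, work with relative uncertainties:
  (3·δx/x)² = (3×0.0617)² = 0.0342;  (½·δr/r)² = (0.5×0.0490)² = 0.000601;  (-3·δu/u)² = (-3×0.0252)² = 0.00573
δQ/Q = √(0.0406) = 0.201
Q = 0.0140, so δQ = 0.201 × 0.0140 = 0.00282.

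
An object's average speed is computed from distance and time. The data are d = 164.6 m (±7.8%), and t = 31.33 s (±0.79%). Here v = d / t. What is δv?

0.412 m/s

Products/powers → add relative errors in quadrature, weighted by exponent:
  (1·δd/d)² = (1×0.0780)² = 0.00608;  (-1·δt/t)² = (-1×0.00790)² = 6.24e-05
δv/v = √(0.00615) = 0.0784
v = 5.254 m/s, so δv = 0.0784 × 5.254 = 0.412 m/s.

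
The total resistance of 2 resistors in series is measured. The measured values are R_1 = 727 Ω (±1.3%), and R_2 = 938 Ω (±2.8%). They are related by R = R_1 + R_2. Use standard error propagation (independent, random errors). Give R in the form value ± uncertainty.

1660 ± 27.9 Ω

R is a linear combination, so absolute uncertainties add in quadrature:
  (δR_1)² = 89.3;  (δR_2)² = 690
δR = √(779) = 27.9 Ω
R = 1660 Ω.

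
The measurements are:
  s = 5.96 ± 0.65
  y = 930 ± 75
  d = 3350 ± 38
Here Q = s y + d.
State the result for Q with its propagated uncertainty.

Let p = s·y = 5540. δp/p = √((1·δs/s)² + (1·δy/y)²) = √(0.0119 + 0.00650) = 0.136, so δp = 752.
Q = p + d: δQ = √(δp² + δd²) = √(5.65e+05 + 1440) = 753
Q = 8890.

8890 ± 753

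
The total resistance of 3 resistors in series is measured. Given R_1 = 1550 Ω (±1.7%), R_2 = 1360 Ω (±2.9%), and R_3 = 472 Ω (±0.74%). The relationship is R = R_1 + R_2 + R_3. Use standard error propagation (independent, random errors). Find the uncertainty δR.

47.6 Ω

Sums and differences: (δR)² = Σ (cᵢ δxᵢ)².
  (δR_1)² = 694;  (δR_2)² = 1560;  (δR_3)² = 12.2
δR = √(2260) = 47.6 Ω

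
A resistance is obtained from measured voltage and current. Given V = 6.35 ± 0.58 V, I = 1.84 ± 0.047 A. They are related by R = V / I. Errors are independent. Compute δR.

0.327 Ω

Products/powers → add relative errors in quadrature, weighted by exponent:
  (1·δV/V)² = (1×0.0913)² = 0.00834;  (-1·δI/I)² = (-1×0.0255)² = 0.000652
δR/R = √(0.00900) = 0.0948
R = 3.45 Ω, so δR = 0.0948 × 3.45 = 0.327 Ω.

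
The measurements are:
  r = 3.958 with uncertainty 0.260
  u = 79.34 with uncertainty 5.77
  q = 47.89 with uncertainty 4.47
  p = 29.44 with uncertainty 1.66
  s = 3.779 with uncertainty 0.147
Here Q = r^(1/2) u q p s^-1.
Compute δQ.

Q is a product of powers, so relative uncertainties combine in quadrature:
  (½·δr/r)² = (0.5×0.0657)² = 0.00108;  (1·δu/u)² = (1×0.0727)² = 0.00529;  (1·δq/q)² = (1×0.0933)² = 0.00871;  (1·δp/p)² = (1×0.0564)² = 0.00318;  (-1·δs/s)² = (-1×0.0389)² = 0.00151
δQ/Q = √(0.0198) = 0.141
Q = 58890, so δQ = 0.141 × 58890 = 8280.

8280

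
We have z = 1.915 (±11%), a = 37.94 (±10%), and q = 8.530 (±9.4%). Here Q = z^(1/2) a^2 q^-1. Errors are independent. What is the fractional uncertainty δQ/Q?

Since Q is a product/quotient, work with relative uncertainties:
  (½·δz/z)² = (0.5×0.110)² = 0.00302;  (2·δa/a)² = (2×0.100)² = 0.0400;  (-1·δq/q)² = (-1×0.0940)² = 0.00884
δQ/Q = √(0.0519) = 0.228

0.228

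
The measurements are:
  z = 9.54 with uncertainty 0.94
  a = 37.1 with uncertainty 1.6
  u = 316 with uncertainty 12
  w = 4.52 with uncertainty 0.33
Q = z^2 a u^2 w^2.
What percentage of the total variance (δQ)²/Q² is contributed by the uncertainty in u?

8.51%

(δQ/Q)² = (2·δz/z)² + (1·δa/a)² + (2·δu/u)² + (2·δw/w)²
  z term: (2×0.0985)² = 0.0388
  a term: (1×0.0431)² = 0.00186
  u term: (2×0.0380)² = 0.00577
  w term: (2×0.0730)² = 0.0213
Total = 0.0678. Share from u = 0.00577/0.0678 = 0.0851.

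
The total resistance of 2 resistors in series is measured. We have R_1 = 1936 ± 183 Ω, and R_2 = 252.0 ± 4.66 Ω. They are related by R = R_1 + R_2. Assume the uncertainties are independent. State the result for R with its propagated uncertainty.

2188 ± 183 Ω

Absolute uncertainties add in quadrature for a linear combination:
  (δR_1)² = 33500;  (δR_2)² = 21.7
δR = √(33500) = 183 Ω
R = 2188 Ω.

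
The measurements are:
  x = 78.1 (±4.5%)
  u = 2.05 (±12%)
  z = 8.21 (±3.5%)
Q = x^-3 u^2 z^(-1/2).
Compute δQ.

8.5e-07

Each factor contributes (exponent × relative error)² to (δQ/Q)²:
  (-3·δx/x)² = (-3×0.0450)² = 0.0182;  (2·δu/u)² = (2×0.120)² = 0.0576;  (−½·δz/z)² = (-0.5×0.0350)² = 0.000306
δQ/Q = √(0.0761) = 0.276
Q = 3.08e-06, so δQ = 0.276 × 3.08e-06 = 8.5e-07.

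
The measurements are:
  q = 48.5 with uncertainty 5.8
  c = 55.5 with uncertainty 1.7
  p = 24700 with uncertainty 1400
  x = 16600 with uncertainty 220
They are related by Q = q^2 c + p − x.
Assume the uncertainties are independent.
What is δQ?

31500

Let w = q^2·c = 1.31e+05. δw/w = √((2·δq/q)² + (1·δc/c)²) = √(0.0572 + 0.000938) = 0.241, so δw = 31500.
Q = w + p − x: δQ = √(δw² + δp² + δx²) = √(9.91e+08 + 1.96e+06 + 48400) = 31500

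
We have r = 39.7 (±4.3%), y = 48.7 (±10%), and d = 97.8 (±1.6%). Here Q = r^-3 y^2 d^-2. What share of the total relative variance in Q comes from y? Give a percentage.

69.4%

(δQ/Q)² = (-3·δr/r)² + (2·δy/y)² + (-2·δd/d)²
  r term: (-3×0.0430)² = 0.0166
  y term: (2×0.100)² = 0.0400
  d term: (-2×0.0160)² = 0.00102
Total = 0.0577. Share from y = 0.0400/0.0577 = 0.694.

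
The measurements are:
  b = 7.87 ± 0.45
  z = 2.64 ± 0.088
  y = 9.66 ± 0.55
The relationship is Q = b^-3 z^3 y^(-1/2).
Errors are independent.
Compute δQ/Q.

Since Q is a product/quotient, work with relative uncertainties:
  (-3·δb/b)² = (-3×0.0572)² = 0.0294;  (3·δz/z)² = (3×0.0333)² = 0.0100;  (−½·δy/y)² = (-0.5×0.0569)² = 0.000810
δQ/Q = √(0.0402) = 0.201

0.201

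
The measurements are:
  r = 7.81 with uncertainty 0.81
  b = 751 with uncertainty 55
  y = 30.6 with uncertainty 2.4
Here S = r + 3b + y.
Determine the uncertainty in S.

165

For a sum/difference, combine absolute errors in quadrature:
  (δr)² = 0.656;  (3·δb)² = 27200;  (δy)² = 5.76
δS = √(27200) = 165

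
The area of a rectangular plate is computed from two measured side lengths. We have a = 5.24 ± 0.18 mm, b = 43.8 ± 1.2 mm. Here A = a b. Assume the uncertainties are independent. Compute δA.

10.1 mm^2

Since A is a product/quotient, work with relative uncertainties:
  (1·δa/a)² = (1×0.0344)² = 0.00118;  (1·δb/b)² = (1×0.0274)² = 0.000751
δA/A = √(0.00193) = 0.0439
A = 230 mm^2, so δA = 0.0439 × 230 = 10.1 mm^2.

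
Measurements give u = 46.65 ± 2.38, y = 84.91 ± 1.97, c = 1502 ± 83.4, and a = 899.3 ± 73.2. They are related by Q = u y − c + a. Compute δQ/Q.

Let p = u·y = 3961. δp/p = √((1·δu/u)² + (1·δy/y)²) = √(0.00260 + 0.000538) = 0.0560, so δp = 222.
Q = p − c + a: δQ = √(δp² + δc² + δa²) = √(49300 + 6960 + 5360) = 248
Q = 3358, so δQ/Q = 248/3358 = 0.0739.

0.0739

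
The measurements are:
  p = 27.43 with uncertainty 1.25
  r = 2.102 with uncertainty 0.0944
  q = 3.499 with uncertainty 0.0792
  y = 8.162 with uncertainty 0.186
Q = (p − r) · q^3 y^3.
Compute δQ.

63900

Let u = p − r = 25.33. δu = √(δp² + δr²) = √(1.56 + 0.00891) = 1.25, so δu/u = 0.0495.
Q is then a monomial in u, q, y:
δQ/Q = √((δu/u)² + (3·δq/q)² + (3·δy/y)²) = √(0.00245 + 0.00461 + 0.00467) = 0.108
Q = 590000, so δQ = 0.108 × 590000 = 63900.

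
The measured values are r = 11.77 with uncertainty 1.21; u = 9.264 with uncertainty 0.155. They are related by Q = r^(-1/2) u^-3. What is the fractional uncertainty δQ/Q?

0.0718

Q is a product of powers, so relative uncertainties combine in quadrature:
  (−½·δr/r)² = (-0.5×0.103)² = 0.00264;  (-3·δu/u)² = (-3×0.0167)² = 0.00252
δQ/Q = √(0.00516) = 0.0718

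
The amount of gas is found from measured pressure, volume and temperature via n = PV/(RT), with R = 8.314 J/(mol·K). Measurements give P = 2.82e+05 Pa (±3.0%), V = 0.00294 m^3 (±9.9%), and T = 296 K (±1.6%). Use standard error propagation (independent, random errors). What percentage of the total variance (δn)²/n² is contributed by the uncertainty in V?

(δn/n)² = (1·δP/P)² + (1·δV/V)² + (-1·δT/T)²
  P term: (1×0.0300)² = 0.000900
  V term: (1×0.0990)² = 0.00980
  T term: (-1×0.0160)² = 0.000256
Total = 0.0110. Share from V = 0.00980/0.0110 = 0.894.

89.4%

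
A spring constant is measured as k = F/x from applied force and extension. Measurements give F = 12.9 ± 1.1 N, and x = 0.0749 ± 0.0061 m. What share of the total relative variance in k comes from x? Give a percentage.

47.7%

(δk/k)² = (1·δF/F)² + (-1·δx/x)²
  F term: (1×0.0853)² = 0.00727
  x term: (-1×0.0814)² = 0.00663
Total = 0.0139. Share from x = 0.00663/0.0139 = 0.477.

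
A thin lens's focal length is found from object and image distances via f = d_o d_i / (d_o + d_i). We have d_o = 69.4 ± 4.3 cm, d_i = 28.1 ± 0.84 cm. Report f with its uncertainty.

∂f/∂d_o = (d_i/(d_o+d_i))² = 0.0831;  ∂f/∂d_i = (d_o/(d_o+d_i))² = 0.507
δf = √((∂f/∂d_o · δd_o)² + (∂f/∂d_i · δd_i)²) = √(0.128 + 0.181) = 0.556 cm
f = 20.0 cm.

20.0 ± 0.556 cm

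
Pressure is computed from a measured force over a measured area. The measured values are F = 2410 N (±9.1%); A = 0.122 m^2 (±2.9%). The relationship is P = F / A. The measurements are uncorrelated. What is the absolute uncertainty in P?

1890 Pa

For a monomial P ∝ F, A^-1, fractional errors add in quadrature:
  (1·δF/F)² = (1×0.0910)² = 0.00828;  (-1·δA/A)² = (-1×0.0290)² = 0.000841
δP/P = √(0.00912) = 0.0955
P = 19800 Pa, so δP = 0.0955 × 19800 = 1890 Pa.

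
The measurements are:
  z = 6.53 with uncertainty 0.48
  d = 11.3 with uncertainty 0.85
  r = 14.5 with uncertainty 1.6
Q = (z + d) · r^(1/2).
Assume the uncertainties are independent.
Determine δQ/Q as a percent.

Let u = z + d = 17.8. δu = √(δz² + δd²) = √(0.230 + 0.722) = 0.976, so δu/u = 0.0547.
Q is then a monomial in u, r:
δQ/Q = √((δu/u)² + (½·δr/r)²) = √(0.00300 + 0.00304) = 0.0777

7.77%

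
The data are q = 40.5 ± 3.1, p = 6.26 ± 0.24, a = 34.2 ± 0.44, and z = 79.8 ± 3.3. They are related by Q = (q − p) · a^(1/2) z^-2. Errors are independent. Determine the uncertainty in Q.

Let u = q − p = 34.2. δu = √(δq² + δp²) = √(9.61 + 0.0576) = 3.11, so δu/u = 0.0908.
Q is then a monomial in u, a, z:
δQ/Q = √((δu/u)² + (½·δa/a)² + (-2·δz/z)²) = √(0.00825 + 4.14e-05 + 0.00684) = 0.123
Q = 0.0314, so δQ = 0.123 × 0.0314 = 0.00387.

0.00387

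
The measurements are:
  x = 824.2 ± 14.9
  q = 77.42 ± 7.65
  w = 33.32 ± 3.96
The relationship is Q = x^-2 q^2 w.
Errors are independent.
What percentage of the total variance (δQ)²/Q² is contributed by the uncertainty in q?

71.7%

(δQ/Q)² = (-2·δx/x)² + (2·δq/q)² + (1·δw/w)²
  x term: (-2×0.0181)² = 0.00131
  q term: (2×0.0988)² = 0.0391
  w term: (1×0.119)² = 0.0141
Total = 0.0545. Share from q = 0.0391/0.0545 = 0.717.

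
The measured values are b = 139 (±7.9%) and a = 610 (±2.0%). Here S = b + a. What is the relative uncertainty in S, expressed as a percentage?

2.19%

S is a linear combination, so absolute uncertainties add in quadrature:
  (δb)² = 121;  (δa)² = 149
δS = √(269) = 16.4
S = 749, so δS/S = 16.4/749 = 0.0219.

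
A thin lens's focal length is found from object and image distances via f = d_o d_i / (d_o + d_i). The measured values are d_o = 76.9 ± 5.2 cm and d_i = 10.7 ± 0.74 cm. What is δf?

0.576 cm

∂f/∂d_o = (d_i/(d_o+d_i))² = 0.0149;  ∂f/∂d_i = (d_o/(d_o+d_i))² = 0.771
δf = √((∂f/∂d_o · δd_o)² + (∂f/∂d_i · δd_i)²) = √(0.00602 + 0.325) = 0.576 cm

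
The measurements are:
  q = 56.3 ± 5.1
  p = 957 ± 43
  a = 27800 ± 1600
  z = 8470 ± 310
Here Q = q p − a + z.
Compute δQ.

Let w = q·p = 53900. δw/w = √((1·δq/q)² + (1·δp/p)²) = √(0.00821 + 0.00202) = 0.101, so δw = 5450.
Q = w − a + z: δQ = √(δw² + δa² + δz²) = √(2.97e+07 + 2.56e+06 + 96100) = 5690

5690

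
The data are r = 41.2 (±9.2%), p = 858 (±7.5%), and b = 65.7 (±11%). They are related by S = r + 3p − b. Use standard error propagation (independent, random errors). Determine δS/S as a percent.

S is a linear combination, so absolute uncertainties add in quadrature:
  (δr)² = 14.4;  (3·δp)² = 37300;  (δb)² = 52.2
δS = √(37300) = 193
S = 2550, so δS/S = 193/2550 = 0.0758.

7.58%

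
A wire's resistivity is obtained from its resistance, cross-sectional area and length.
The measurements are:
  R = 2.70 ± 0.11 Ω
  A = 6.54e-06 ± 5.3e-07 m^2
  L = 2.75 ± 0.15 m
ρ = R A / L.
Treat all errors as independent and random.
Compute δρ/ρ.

Since ρ is a product/quotient, work with relative uncertainties:
  (1·δR/R)² = (1×0.0407)² = 0.00166;  (1·δA/A)² = (1×0.0810)² = 0.00657;  (-1·δL/L)² = (-1×0.0545)² = 0.00298
δρ/ρ = √(0.0112) = 0.106

0.106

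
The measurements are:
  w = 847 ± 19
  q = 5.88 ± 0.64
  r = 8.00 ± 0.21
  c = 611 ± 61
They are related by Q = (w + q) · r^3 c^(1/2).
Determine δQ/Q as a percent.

Let u = w + q = 853. δu = √(δw² + δq²) = √(361 + 0.410) = 19.0, so δu/u = 0.0223.
Q is then a monomial in u, r, c:
δQ/Q = √((δu/u)² + (3·δr/r)² + (½·δc/c)²) = √(0.000497 + 0.00620 + 0.00249) = 0.0959

9.59%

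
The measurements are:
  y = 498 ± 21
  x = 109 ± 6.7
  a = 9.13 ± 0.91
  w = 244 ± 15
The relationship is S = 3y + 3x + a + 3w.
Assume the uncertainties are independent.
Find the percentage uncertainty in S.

3.12%

For a sum/difference, combine absolute errors in quadrature:
  (3·δy)² = 3970;  (3·δx)² = 404;  (δa)² = 0.828;  (3·δw)² = 2020
δS = √(6400) = 80.0
S = 2560, so δS/S = 80.0/2560 = 0.0312.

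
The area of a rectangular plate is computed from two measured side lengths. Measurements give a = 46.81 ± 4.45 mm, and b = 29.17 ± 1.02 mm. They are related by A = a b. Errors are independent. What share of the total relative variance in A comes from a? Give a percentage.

(δA/A)² = (1·δa/a)² + (1·δb/b)²
  a term: (1×0.0951)² = 0.00904
  b term: (1×0.0350)² = 0.00122
Total = 0.0103. Share from a = 0.00904/0.0103 = 0.881.

88.1%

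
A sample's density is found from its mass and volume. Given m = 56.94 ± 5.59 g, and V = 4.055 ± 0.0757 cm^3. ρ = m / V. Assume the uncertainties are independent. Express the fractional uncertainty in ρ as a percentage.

Products/powers → add relative errors in quadrature, weighted by exponent:
  (1·δm/m)² = (1×0.0982)² = 0.00964;  (-1·δV/V)² = (-1×0.0187)² = 0.000349
δρ/ρ = √(0.00999) = 0.0999

9.99%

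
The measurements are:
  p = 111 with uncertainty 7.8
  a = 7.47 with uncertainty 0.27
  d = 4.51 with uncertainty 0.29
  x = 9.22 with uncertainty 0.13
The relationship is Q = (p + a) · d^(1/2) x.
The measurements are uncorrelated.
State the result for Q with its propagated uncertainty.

2320 ± 173

Let u = p + a = 118. δu = √(δp² + δa²) = √(60.8 + 0.0729) = 7.80, so δu/u = 0.0659.
Q is then a monomial in u, d, x:
δQ/Q = √((δu/u)² + (½·δd/d)² + (1·δx/x)²) = √(0.00434 + 0.00103 + 0.000199) = 0.0746
Q = 2320, so δQ = 0.0746 × 2320 = 173.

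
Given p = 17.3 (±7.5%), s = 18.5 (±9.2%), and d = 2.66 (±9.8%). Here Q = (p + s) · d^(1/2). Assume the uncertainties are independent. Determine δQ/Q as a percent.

7.73%

Let u = p + s = 35.8. δu = √(δp² + δs²) = √(1.68 + 2.90) = 2.14, so δu/u = 0.0598.
Q is then a monomial in u, d:
δQ/Q = √((δu/u)² + (½·δd/d)²) = √(0.00357 + 0.00240) = 0.0773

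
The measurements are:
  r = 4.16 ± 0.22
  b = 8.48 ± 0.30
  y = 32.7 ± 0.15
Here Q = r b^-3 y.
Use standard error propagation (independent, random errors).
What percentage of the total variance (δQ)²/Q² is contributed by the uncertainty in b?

(δQ/Q)² = (1·δr/r)² + (-3·δb/b)² + (1·δy/y)²
  r term: (1×0.0529)² = 0.00280
  b term: (-3×0.0354)² = 0.0113
  y term: (1×0.00459)² = 2.1e-05
Total = 0.0141. Share from b = 0.0113/0.0141 = 0.800.

80.0%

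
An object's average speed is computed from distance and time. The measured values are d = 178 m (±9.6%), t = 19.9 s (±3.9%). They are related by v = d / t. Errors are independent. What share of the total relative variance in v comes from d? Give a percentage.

85.8%

(δv/v)² = (1·δd/d)² + (-1·δt/t)²
  d term: (1×0.0960)² = 0.00922
  t term: (-1×0.0390)² = 0.00152
Total = 0.0107. Share from d = 0.00922/0.0107 = 0.858.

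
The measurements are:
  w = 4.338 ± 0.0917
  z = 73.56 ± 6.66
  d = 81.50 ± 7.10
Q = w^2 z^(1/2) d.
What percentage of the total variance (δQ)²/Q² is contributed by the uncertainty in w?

15.6%

(δQ/Q)² = (2·δw/w)² + (½·δz/z)² + (1·δd/d)²
  w term: (2×0.0211)² = 0.00179
  z term: (0.5×0.0905)² = 0.00205
  d term: (1×0.0871)² = 0.00759
Total = 0.0114. Share from w = 0.00179/0.0114 = 0.156.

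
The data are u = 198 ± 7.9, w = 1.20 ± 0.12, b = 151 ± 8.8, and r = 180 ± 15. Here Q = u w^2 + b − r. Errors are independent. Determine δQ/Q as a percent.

23.7%

Let p = u·w^2 = 285. δp/p = √((1·δu/u)² + (2·δw/w)²) = √(0.00159 + 0.0400) = 0.204, so δp = 58.1.
Q = p + b − r: δQ = √(δp² + δb² + δr²) = √(3380 + 77.4 + 225) = 60.7
Q = 256, so δQ/Q = 60.7/256 = 0.237.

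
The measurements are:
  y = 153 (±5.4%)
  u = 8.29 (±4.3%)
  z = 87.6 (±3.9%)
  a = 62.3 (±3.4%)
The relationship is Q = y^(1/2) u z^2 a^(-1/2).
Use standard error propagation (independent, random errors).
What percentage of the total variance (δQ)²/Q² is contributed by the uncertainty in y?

8.14%

(δQ/Q)² = (½·δy/y)² + (1·δu/u)² + (2·δz/z)² + (−½·δa/a)²
  y term: (0.5×0.0540)² = 0.000729
  u term: (1×0.0430)² = 0.00185
  z term: (2×0.0390)² = 0.00608
  a term: (-0.5×0.0340)² = 0.000289
Total = 0.00895. Share from y = 0.000729/0.00895 = 0.0814.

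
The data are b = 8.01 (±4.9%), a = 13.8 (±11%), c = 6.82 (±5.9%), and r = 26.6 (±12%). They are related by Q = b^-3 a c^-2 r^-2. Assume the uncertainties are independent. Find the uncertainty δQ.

2.65e-07

Q is a product of powers, so relative uncertainties combine in quadrature:
  (-3·δb/b)² = (-3×0.0490)² = 0.0216;  (1·δa/a)² = (1×0.110)² = 0.0121;  (-2·δc/c)² = (-2×0.0590)² = 0.0139;  (-2·δr/r)² = (-2×0.120)² = 0.0576
δQ/Q = √(0.105) = 0.324
Q = 8.16e-07, so δQ = 0.324 × 8.16e-07 = 2.65e-07.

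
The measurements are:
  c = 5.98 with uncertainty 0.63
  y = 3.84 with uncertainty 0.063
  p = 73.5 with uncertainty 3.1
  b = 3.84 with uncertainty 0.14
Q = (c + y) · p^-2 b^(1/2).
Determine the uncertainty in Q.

0.000384

Let u = c + y = 9.82. δu = √(δc² + δy²) = √(0.397 + 0.00397) = 0.633, so δu/u = 0.0645.
Q is then a monomial in u, p, b:
δQ/Q = √((δu/u)² + (-2·δp/p)² + (½·δb/b)²) = √(0.00416 + 0.00712 + 0.000332) = 0.108
Q = 0.00356, so δQ = 0.108 × 0.00356 = 0.000384.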